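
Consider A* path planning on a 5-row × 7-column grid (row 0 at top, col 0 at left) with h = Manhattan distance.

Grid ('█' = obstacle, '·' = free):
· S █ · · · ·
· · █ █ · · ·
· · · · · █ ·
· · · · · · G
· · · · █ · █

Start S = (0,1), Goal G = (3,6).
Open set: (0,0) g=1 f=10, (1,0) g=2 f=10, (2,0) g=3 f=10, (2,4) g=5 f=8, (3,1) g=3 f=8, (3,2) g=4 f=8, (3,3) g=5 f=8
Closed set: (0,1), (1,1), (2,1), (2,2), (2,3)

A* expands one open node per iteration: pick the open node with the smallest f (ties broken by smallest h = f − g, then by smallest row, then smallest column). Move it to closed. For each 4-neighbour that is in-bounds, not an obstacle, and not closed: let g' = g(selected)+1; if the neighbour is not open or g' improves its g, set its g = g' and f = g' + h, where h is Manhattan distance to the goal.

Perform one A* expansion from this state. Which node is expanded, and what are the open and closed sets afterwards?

expanded=(2,4); open=[(0,0) g=1 f=10, (1,0) g=2 f=10, (1,4) g=6 f=10, (2,0) g=3 f=10, (3,1) g=3 f=8, (3,2) g=4 f=8, (3,3) g=5 f=8, (3,4) g=6 f=8]; closed=[(0,1), (1,1), (2,1), (2,2), (2,3), (2,4)]

step 1: expand (2,4) (f=8, h=3) → closed; open now [(0,0) g=1 f=10, (1,0) g=2 f=10, (1,4) g=6 f=10, (2,0) g=3 f=10, (3,1) g=3 f=8, (3,2) g=4 f=8, (3,3) g=5 f=8, (3,4) g=6 f=8]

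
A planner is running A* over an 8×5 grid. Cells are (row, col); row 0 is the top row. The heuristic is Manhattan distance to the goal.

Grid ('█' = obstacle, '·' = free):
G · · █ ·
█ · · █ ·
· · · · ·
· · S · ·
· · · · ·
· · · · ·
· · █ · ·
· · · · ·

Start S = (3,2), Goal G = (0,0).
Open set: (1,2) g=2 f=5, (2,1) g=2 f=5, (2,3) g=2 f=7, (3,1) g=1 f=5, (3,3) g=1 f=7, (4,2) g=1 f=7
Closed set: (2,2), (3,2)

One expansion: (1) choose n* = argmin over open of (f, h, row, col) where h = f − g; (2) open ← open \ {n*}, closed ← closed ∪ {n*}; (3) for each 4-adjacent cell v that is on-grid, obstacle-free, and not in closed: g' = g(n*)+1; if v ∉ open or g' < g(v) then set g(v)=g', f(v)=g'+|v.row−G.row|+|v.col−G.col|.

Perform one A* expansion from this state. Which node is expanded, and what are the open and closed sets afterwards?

step 1: expand (1,2) (f=5, h=3) → closed; open now [(0,2) g=3 f=5, (1,1) g=3 f=5, (2,1) g=2 f=5, (2,3) g=2 f=7, (3,1) g=1 f=5, (3,3) g=1 f=7, (4,2) g=1 f=7]

expanded=(1,2); open=[(0,2) g=3 f=5, (1,1) g=3 f=5, (2,1) g=2 f=5, (2,3) g=2 f=7, (3,1) g=1 f=5, (3,3) g=1 f=7, (4,2) g=1 f=7]; closed=[(1,2), (2,2), (3,2)]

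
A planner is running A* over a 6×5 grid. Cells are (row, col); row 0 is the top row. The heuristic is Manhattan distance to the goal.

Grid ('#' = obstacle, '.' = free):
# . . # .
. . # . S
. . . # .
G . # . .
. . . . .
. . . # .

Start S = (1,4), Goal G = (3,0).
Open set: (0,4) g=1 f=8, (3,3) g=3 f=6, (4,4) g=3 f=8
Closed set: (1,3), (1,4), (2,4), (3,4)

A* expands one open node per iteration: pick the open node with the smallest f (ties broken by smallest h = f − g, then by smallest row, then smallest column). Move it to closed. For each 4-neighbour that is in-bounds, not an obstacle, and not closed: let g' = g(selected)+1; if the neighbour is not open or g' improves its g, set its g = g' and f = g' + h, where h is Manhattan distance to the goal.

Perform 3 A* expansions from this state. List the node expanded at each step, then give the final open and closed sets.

order=[(3,3) → (4,3) → (4,2)]; open=[(0,4) g=1 f=8, (4,1) g=6 f=8, (4,4) g=3 f=8, (5,2) g=6 f=10]; closed=[(1,3), (1,4), (2,4), (3,3), (3,4), (4,2), (4,3)]

step 1: expand (3,3) (f=6, h=3) → closed; open now [(0,4) g=1 f=8, (4,3) g=4 f=8, (4,4) g=3 f=8]
step 2: expand (4,3) (f=8, h=4) → closed; open now [(0,4) g=1 f=8, (4,2) g=5 f=8, (4,4) g=3 f=8]
step 3: expand (4,2) (f=8, h=3) → closed; open now [(0,4) g=1 f=8, (4,1) g=6 f=8, (4,4) g=3 f=8, (5,2) g=6 f=10]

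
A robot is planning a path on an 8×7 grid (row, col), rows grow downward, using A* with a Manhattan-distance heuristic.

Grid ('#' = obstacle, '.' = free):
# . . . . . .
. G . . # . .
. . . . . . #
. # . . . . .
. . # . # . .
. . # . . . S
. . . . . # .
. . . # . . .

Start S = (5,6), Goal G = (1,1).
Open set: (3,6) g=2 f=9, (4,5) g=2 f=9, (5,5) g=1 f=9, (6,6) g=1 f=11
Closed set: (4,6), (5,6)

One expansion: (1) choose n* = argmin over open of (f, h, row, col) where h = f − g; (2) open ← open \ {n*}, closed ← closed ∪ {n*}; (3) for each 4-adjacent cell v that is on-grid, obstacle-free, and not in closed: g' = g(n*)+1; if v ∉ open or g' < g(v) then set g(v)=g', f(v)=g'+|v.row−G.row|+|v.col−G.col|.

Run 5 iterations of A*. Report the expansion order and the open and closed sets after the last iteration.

order=[(3,6) → (3,5) → (2,5) → (1,5) → (2,4)]; open=[(0,5) g=6 f=11, (1,6) g=6 f=11, (2,3) g=6 f=9, (3,4) g=4 f=9, (4,5) g=2 f=9, (5,5) g=1 f=9, (6,6) g=1 f=11]; closed=[(1,5), (2,4), (2,5), (3,5), (3,6), (4,6), (5,6)]

step 1: expand (3,6) (f=9, h=7) → closed; open now [(3,5) g=3 f=9, (4,5) g=2 f=9, (5,5) g=1 f=9, (6,6) g=1 f=11]
step 2: expand (3,5) (f=9, h=6) → closed; open now [(2,5) g=4 f=9, (3,4) g=4 f=9, (4,5) g=2 f=9, (5,5) g=1 f=9, (6,6) g=1 f=11]
step 3: expand (2,5) (f=9, h=5) → closed; open now [(1,5) g=5 f=9, (2,4) g=5 f=9, (3,4) g=4 f=9, (4,5) g=2 f=9, (5,5) g=1 f=9, (6,6) g=1 f=11]
step 4: expand (1,5) (f=9, h=4) → closed; open now [(0,5) g=6 f=11, (1,6) g=6 f=11, (2,4) g=5 f=9, (3,4) g=4 f=9, (4,5) g=2 f=9, (5,5) g=1 f=9, (6,6) g=1 f=11]
step 5: expand (2,4) (f=9, h=4) → closed; open now [(0,5) g=6 f=11, (1,6) g=6 f=11, (2,3) g=6 f=9, (3,4) g=4 f=9, (4,5) g=2 f=9, (5,5) g=1 f=9, (6,6) g=1 f=11]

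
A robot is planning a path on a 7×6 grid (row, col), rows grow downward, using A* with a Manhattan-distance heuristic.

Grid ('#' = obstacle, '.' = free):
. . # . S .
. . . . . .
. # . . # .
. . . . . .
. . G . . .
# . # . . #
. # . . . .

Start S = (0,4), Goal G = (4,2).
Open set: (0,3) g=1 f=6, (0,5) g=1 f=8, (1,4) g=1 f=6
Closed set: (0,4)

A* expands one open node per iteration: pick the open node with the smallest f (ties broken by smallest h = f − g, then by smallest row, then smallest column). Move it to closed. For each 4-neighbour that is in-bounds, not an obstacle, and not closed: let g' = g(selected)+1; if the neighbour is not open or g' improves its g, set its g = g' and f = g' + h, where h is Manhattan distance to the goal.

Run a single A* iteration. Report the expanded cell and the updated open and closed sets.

expanded=(0,3); open=[(0,5) g=1 f=8, (1,3) g=2 f=6, (1,4) g=1 f=6]; closed=[(0,3), (0,4)]

step 1: expand (0,3) (f=6, h=5) → closed; open now [(0,5) g=1 f=8, (1,3) g=2 f=6, (1,4) g=1 f=6]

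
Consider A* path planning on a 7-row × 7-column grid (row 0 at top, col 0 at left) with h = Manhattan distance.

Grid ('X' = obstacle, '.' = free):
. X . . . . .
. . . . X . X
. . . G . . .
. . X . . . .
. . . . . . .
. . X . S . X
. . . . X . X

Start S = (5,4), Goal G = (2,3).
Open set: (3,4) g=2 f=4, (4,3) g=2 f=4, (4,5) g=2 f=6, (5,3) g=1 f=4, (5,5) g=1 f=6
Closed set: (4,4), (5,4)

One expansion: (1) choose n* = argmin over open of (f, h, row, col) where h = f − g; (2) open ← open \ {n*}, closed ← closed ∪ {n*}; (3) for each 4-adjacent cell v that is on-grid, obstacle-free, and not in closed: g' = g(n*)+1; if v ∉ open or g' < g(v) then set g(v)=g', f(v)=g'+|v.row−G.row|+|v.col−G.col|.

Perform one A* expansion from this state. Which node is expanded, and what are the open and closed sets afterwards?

expanded=(3,4); open=[(2,4) g=3 f=4, (3,3) g=3 f=4, (3,5) g=3 f=6, (4,3) g=2 f=4, (4,5) g=2 f=6, (5,3) g=1 f=4, (5,5) g=1 f=6]; closed=[(3,4), (4,4), (5,4)]

step 1: expand (3,4) (f=4, h=2) → closed; open now [(2,4) g=3 f=4, (3,3) g=3 f=4, (3,5) g=3 f=6, (4,3) g=2 f=4, (4,5) g=2 f=6, (5,3) g=1 f=4, (5,5) g=1 f=6]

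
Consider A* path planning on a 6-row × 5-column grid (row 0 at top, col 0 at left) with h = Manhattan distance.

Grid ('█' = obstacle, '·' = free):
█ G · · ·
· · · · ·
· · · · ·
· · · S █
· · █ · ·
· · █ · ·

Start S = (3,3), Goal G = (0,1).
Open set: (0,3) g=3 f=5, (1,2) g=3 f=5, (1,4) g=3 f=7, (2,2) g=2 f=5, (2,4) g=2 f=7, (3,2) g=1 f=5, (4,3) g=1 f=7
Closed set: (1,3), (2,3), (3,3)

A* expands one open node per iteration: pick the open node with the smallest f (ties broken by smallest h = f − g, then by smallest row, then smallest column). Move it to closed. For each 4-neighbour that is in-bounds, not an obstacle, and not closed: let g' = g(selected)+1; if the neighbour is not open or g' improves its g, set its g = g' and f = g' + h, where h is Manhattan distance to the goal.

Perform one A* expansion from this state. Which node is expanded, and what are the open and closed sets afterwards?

expanded=(0,3); open=[(0,2) g=4 f=5, (0,4) g=4 f=7, (1,2) g=3 f=5, (1,4) g=3 f=7, (2,2) g=2 f=5, (2,4) g=2 f=7, (3,2) g=1 f=5, (4,3) g=1 f=7]; closed=[(0,3), (1,3), (2,3), (3,3)]

step 1: expand (0,3) (f=5, h=2) → closed; open now [(0,2) g=4 f=5, (0,4) g=4 f=7, (1,2) g=3 f=5, (1,4) g=3 f=7, (2,2) g=2 f=5, (2,4) g=2 f=7, (3,2) g=1 f=5, (4,3) g=1 f=7]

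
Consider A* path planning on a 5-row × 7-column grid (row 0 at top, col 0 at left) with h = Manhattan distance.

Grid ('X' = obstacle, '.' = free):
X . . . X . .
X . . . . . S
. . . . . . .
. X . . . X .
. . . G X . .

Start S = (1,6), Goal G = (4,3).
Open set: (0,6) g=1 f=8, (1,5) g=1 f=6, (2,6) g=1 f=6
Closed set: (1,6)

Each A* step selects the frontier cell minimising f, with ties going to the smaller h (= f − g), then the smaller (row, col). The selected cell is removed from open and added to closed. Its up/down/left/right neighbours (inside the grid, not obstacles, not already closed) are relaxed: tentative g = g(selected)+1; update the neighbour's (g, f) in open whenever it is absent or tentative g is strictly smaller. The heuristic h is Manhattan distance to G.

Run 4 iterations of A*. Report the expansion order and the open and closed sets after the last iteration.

order=[(1,5) → (1,4) → (1,3) → (2,3)]; open=[(0,3) g=4 f=8, (0,5) g=2 f=8, (0,6) g=1 f=8, (1,2) g=4 f=8, (2,2) g=5 f=8, (2,4) g=3 f=6, (2,5) g=2 f=6, (2,6) g=1 f=6, (3,3) g=5 f=6]; closed=[(1,3), (1,4), (1,5), (1,6), (2,3)]

step 1: expand (1,5) (f=6, h=5) → closed; open now [(0,5) g=2 f=8, (0,6) g=1 f=8, (1,4) g=2 f=6, (2,5) g=2 f=6, (2,6) g=1 f=6]
step 2: expand (1,4) (f=6, h=4) → closed; open now [(0,5) g=2 f=8, (0,6) g=1 f=8, (1,3) g=3 f=6, (2,4) g=3 f=6, (2,5) g=2 f=6, (2,6) g=1 f=6]
step 3: expand (1,3) (f=6, h=3) → closed; open now [(0,3) g=4 f=8, (0,5) g=2 f=8, (0,6) g=1 f=8, (1,2) g=4 f=8, (2,3) g=4 f=6, (2,4) g=3 f=6, (2,5) g=2 f=6, (2,6) g=1 f=6]
step 4: expand (2,3) (f=6, h=2) → closed; open now [(0,3) g=4 f=8, (0,5) g=2 f=8, (0,6) g=1 f=8, (1,2) g=4 f=8, (2,2) g=5 f=8, (2,4) g=3 f=6, (2,5) g=2 f=6, (2,6) g=1 f=6, (3,3) g=5 f=6]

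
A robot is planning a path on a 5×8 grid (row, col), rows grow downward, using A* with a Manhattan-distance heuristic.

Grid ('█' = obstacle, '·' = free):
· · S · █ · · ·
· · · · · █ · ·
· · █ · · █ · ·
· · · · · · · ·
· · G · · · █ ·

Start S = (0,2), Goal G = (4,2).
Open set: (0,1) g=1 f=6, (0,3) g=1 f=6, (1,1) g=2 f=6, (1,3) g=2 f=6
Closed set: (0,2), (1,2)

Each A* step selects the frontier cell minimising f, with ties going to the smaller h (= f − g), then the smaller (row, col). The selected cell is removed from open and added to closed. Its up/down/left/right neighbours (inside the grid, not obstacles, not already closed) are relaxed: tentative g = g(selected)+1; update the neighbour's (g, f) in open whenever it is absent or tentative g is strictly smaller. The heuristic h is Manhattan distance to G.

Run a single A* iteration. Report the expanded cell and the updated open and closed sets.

expanded=(1,1); open=[(0,1) g=1 f=6, (0,3) g=1 f=6, (1,0) g=3 f=8, (1,3) g=2 f=6, (2,1) g=3 f=6]; closed=[(0,2), (1,1), (1,2)]

step 1: expand (1,1) (f=6, h=4) → closed; open now [(0,1) g=1 f=6, (0,3) g=1 f=6, (1,0) g=3 f=8, (1,3) g=2 f=6, (2,1) g=3 f=6]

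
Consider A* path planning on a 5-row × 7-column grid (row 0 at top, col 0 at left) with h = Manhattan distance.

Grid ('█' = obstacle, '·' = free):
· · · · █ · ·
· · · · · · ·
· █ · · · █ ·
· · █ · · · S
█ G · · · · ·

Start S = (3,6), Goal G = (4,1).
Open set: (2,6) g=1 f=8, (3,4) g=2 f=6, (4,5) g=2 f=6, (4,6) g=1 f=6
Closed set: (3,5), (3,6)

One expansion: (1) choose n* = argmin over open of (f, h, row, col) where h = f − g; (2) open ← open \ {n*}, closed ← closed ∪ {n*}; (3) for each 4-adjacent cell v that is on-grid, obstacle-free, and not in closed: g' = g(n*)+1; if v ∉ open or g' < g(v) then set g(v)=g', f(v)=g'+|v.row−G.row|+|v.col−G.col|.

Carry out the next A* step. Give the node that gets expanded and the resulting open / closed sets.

expanded=(3,4); open=[(2,4) g=3 f=8, (2,6) g=1 f=8, (3,3) g=3 f=6, (4,4) g=3 f=6, (4,5) g=2 f=6, (4,6) g=1 f=6]; closed=[(3,4), (3,5), (3,6)]

step 1: expand (3,4) (f=6, h=4) → closed; open now [(2,4) g=3 f=8, (2,6) g=1 f=8, (3,3) g=3 f=6, (4,4) g=3 f=6, (4,5) g=2 f=6, (4,6) g=1 f=6]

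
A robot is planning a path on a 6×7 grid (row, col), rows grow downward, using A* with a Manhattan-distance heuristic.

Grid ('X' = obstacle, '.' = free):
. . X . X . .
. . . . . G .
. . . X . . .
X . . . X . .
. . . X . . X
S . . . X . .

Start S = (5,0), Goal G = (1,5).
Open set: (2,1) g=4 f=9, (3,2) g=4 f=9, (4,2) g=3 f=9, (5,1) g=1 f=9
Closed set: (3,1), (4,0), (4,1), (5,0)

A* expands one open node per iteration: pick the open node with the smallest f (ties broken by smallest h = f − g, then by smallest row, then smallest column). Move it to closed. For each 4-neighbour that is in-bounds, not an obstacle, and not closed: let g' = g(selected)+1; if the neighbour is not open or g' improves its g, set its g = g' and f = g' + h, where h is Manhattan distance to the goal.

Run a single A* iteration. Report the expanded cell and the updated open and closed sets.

expanded=(2,1); open=[(1,1) g=5 f=9, (2,0) g=5 f=11, (2,2) g=5 f=9, (3,2) g=4 f=9, (4,2) g=3 f=9, (5,1) g=1 f=9]; closed=[(2,1), (3,1), (4,0), (4,1), (5,0)]

step 1: expand (2,1) (f=9, h=5) → closed; open now [(1,1) g=5 f=9, (2,0) g=5 f=11, (2,2) g=5 f=9, (3,2) g=4 f=9, (4,2) g=3 f=9, (5,1) g=1 f=9]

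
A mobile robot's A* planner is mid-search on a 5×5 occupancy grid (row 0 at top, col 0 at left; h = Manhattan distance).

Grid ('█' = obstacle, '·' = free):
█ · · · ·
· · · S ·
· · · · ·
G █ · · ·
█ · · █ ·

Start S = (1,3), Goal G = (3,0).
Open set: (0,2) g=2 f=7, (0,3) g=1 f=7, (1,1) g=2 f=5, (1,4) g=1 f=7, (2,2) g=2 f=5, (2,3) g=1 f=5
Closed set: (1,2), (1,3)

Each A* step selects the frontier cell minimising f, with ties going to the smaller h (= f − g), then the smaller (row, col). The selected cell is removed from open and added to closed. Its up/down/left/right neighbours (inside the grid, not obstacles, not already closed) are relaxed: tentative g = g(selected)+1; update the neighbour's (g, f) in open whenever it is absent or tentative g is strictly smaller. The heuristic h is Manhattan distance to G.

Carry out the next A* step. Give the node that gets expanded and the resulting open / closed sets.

expanded=(1,1); open=[(0,1) g=3 f=7, (0,2) g=2 f=7, (0,3) g=1 f=7, (1,0) g=3 f=5, (1,4) g=1 f=7, (2,1) g=3 f=5, (2,2) g=2 f=5, (2,3) g=1 f=5]; closed=[(1,1), (1,2), (1,3)]

step 1: expand (1,1) (f=5, h=3) → closed; open now [(0,1) g=3 f=7, (0,2) g=2 f=7, (0,3) g=1 f=7, (1,0) g=3 f=5, (1,4) g=1 f=7, (2,1) g=3 f=5, (2,2) g=2 f=5, (2,3) g=1 f=5]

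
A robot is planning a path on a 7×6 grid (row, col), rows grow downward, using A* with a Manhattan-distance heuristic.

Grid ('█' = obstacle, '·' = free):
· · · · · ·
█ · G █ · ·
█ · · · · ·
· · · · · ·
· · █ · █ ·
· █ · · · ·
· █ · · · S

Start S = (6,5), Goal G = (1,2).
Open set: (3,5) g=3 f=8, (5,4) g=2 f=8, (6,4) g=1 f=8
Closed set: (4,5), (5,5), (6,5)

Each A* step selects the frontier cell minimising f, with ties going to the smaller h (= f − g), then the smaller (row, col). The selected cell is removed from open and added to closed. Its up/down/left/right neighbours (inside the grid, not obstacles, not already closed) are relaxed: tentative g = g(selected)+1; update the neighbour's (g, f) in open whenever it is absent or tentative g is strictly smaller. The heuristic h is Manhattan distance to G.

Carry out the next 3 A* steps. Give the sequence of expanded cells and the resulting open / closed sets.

order=[(3,5) → (2,5) → (1,5)]; open=[(0,5) g=6 f=10, (1,4) g=6 f=8, (2,4) g=5 f=8, (3,4) g=4 f=8, (5,4) g=2 f=8, (6,4) g=1 f=8]; closed=[(1,5), (2,5), (3,5), (4,5), (5,5), (6,5)]

step 1: expand (3,5) (f=8, h=5) → closed; open now [(2,5) g=4 f=8, (3,4) g=4 f=8, (5,4) g=2 f=8, (6,4) g=1 f=8]
step 2: expand (2,5) (f=8, h=4) → closed; open now [(1,5) g=5 f=8, (2,4) g=5 f=8, (3,4) g=4 f=8, (5,4) g=2 f=8, (6,4) g=1 f=8]
step 3: expand (1,5) (f=8, h=3) → closed; open now [(0,5) g=6 f=10, (1,4) g=6 f=8, (2,4) g=5 f=8, (3,4) g=4 f=8, (5,4) g=2 f=8, (6,4) g=1 f=8]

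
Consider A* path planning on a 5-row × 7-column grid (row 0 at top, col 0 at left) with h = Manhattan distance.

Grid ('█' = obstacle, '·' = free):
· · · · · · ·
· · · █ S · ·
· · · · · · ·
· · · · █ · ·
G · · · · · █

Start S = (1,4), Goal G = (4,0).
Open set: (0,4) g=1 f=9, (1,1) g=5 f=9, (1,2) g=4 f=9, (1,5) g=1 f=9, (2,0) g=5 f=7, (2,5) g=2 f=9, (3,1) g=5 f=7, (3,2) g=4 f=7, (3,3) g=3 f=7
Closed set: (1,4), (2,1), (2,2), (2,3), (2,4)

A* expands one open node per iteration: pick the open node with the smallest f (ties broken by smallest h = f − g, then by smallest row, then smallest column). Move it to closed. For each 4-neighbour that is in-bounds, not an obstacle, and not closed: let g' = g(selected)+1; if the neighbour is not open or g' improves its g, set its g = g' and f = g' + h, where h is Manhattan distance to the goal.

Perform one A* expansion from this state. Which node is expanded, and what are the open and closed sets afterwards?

expanded=(2,0); open=[(0,4) g=1 f=9, (1,0) g=6 f=9, (1,1) g=5 f=9, (1,2) g=4 f=9, (1,5) g=1 f=9, (2,5) g=2 f=9, (3,0) g=6 f=7, (3,1) g=5 f=7, (3,2) g=4 f=7, (3,3) g=3 f=7]; closed=[(1,4), (2,0), (2,1), (2,2), (2,3), (2,4)]

step 1: expand (2,0) (f=7, h=2) → closed; open now [(0,4) g=1 f=9, (1,0) g=6 f=9, (1,1) g=5 f=9, (1,2) g=4 f=9, (1,5) g=1 f=9, (2,5) g=2 f=9, (3,0) g=6 f=7, (3,1) g=5 f=7, (3,2) g=4 f=7, (3,3) g=3 f=7]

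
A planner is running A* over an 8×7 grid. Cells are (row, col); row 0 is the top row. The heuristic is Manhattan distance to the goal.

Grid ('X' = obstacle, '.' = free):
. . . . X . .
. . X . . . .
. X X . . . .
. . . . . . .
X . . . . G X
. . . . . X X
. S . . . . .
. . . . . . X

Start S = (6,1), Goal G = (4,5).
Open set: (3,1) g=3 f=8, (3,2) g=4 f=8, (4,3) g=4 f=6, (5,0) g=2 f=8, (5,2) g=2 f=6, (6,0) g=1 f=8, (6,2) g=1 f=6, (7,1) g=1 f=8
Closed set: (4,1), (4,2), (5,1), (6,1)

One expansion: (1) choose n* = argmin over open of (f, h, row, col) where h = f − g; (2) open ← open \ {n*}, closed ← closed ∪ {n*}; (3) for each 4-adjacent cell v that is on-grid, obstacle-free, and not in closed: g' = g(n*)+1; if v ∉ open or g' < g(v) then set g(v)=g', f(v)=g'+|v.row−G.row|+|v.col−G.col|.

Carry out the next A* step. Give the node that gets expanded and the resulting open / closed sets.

step 1: expand (4,3) (f=6, h=2) → closed; open now [(3,1) g=3 f=8, (3,2) g=4 f=8, (3,3) g=5 f=8, (4,4) g=5 f=6, (5,0) g=2 f=8, (5,2) g=2 f=6, (5,3) g=5 f=8, (6,0) g=1 f=8, (6,2) g=1 f=6, (7,1) g=1 f=8]

expanded=(4,3); open=[(3,1) g=3 f=8, (3,2) g=4 f=8, (3,3) g=5 f=8, (4,4) g=5 f=6, (5,0) g=2 f=8, (5,2) g=2 f=6, (5,3) g=5 f=8, (6,0) g=1 f=8, (6,2) g=1 f=6, (7,1) g=1 f=8]; closed=[(4,1), (4,2), (4,3), (5,1), (6,1)]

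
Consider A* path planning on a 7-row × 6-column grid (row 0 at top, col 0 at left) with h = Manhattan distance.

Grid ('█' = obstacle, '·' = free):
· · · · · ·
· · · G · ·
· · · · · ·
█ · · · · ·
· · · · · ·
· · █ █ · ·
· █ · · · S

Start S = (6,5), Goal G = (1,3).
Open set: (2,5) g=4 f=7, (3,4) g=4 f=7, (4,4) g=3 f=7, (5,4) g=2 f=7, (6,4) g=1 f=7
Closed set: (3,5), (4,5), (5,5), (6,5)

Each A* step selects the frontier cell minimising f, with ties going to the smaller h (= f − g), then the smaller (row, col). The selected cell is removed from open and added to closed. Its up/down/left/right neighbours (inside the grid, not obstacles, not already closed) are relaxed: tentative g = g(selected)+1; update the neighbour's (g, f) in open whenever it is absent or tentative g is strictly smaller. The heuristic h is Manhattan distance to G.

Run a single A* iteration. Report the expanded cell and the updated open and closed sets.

step 1: expand (2,5) (f=7, h=3) → closed; open now [(1,5) g=5 f=7, (2,4) g=5 f=7, (3,4) g=4 f=7, (4,4) g=3 f=7, (5,4) g=2 f=7, (6,4) g=1 f=7]

expanded=(2,5); open=[(1,5) g=5 f=7, (2,4) g=5 f=7, (3,4) g=4 f=7, (4,4) g=3 f=7, (5,4) g=2 f=7, (6,4) g=1 f=7]; closed=[(2,5), (3,5), (4,5), (5,5), (6,5)]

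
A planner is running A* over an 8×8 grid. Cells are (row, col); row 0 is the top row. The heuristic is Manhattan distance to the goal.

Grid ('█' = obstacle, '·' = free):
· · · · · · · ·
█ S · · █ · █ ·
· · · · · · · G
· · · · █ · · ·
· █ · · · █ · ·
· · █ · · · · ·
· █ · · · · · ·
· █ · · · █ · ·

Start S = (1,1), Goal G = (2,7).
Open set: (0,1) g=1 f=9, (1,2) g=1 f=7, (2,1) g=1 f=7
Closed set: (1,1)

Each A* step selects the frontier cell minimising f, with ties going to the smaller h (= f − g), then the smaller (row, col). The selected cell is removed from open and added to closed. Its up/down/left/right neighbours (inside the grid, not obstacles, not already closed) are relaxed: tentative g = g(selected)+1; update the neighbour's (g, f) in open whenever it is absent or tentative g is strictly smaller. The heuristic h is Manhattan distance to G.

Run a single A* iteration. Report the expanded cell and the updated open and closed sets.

step 1: expand (1,2) (f=7, h=6) → closed; open now [(0,1) g=1 f=9, (0,2) g=2 f=9, (1,3) g=2 f=7, (2,1) g=1 f=7, (2,2) g=2 f=7]

expanded=(1,2); open=[(0,1) g=1 f=9, (0,2) g=2 f=9, (1,3) g=2 f=7, (2,1) g=1 f=7, (2,2) g=2 f=7]; closed=[(1,1), (1,2)]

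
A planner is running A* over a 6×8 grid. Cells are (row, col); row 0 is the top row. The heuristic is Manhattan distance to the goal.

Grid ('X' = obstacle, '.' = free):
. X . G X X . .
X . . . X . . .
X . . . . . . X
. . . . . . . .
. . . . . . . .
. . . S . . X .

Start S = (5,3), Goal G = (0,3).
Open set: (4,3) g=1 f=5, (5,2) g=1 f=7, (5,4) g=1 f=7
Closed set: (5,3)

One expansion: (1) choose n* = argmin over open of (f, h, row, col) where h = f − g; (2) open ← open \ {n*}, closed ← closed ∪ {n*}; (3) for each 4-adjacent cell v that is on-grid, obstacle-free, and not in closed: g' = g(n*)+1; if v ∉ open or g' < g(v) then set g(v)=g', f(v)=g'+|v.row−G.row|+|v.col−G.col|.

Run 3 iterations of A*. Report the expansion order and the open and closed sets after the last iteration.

order=[(4,3) → (3,3) → (2,3)]; open=[(1,3) g=4 f=5, (2,2) g=4 f=7, (2,4) g=4 f=7, (3,2) g=3 f=7, (3,4) g=3 f=7, (4,2) g=2 f=7, (4,4) g=2 f=7, (5,2) g=1 f=7, (5,4) g=1 f=7]; closed=[(2,3), (3,3), (4,3), (5,3)]

step 1: expand (4,3) (f=5, h=4) → closed; open now [(3,3) g=2 f=5, (4,2) g=2 f=7, (4,4) g=2 f=7, (5,2) g=1 f=7, (5,4) g=1 f=7]
step 2: expand (3,3) (f=5, h=3) → closed; open now [(2,3) g=3 f=5, (3,2) g=3 f=7, (3,4) g=3 f=7, (4,2) g=2 f=7, (4,4) g=2 f=7, (5,2) g=1 f=7, (5,4) g=1 f=7]
step 3: expand (2,3) (f=5, h=2) → closed; open now [(1,3) g=4 f=5, (2,2) g=4 f=7, (2,4) g=4 f=7, (3,2) g=3 f=7, (3,4) g=3 f=7, (4,2) g=2 f=7, (4,4) g=2 f=7, (5,2) g=1 f=7, (5,4) g=1 f=7]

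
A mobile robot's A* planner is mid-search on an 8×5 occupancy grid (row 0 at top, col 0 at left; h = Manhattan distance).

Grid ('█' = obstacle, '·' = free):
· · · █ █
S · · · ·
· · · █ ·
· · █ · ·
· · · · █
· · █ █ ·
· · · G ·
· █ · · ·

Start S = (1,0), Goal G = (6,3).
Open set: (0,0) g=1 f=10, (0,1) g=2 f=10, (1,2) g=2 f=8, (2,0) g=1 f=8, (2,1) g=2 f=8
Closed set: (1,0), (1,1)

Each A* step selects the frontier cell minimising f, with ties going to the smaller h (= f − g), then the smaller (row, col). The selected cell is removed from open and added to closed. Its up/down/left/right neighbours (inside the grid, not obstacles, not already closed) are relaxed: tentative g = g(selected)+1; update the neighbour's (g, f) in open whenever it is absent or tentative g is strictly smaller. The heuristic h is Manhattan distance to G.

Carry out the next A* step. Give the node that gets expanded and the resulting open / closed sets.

expanded=(1,2); open=[(0,0) g=1 f=10, (0,1) g=2 f=10, (0,2) g=3 f=10, (1,3) g=3 f=8, (2,0) g=1 f=8, (2,1) g=2 f=8, (2,2) g=3 f=8]; closed=[(1,0), (1,1), (1,2)]

step 1: expand (1,2) (f=8, h=6) → closed; open now [(0,0) g=1 f=10, (0,1) g=2 f=10, (0,2) g=3 f=10, (1,3) g=3 f=8, (2,0) g=1 f=8, (2,1) g=2 f=8, (2,2) g=3 f=8]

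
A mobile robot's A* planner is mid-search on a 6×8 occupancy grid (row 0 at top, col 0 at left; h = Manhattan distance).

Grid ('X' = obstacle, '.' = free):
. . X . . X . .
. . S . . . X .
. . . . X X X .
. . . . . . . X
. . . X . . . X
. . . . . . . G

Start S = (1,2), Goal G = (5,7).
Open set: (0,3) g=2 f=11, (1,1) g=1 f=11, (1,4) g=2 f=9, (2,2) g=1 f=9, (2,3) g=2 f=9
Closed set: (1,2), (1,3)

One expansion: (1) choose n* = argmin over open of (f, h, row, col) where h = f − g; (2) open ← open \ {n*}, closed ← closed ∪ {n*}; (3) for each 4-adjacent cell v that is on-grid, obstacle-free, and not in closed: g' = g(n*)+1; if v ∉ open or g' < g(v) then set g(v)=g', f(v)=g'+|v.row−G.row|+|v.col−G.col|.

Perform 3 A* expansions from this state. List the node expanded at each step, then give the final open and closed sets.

step 1: expand (1,4) (f=9, h=7) → closed; open now [(0,3) g=2 f=11, (0,4) g=3 f=11, (1,1) g=1 f=11, (1,5) g=3 f=9, (2,2) g=1 f=9, (2,3) g=2 f=9]
step 2: expand (1,5) (f=9, h=6) → closed; open now [(0,3) g=2 f=11, (0,4) g=3 f=11, (1,1) g=1 f=11, (2,2) g=1 f=9, (2,3) g=2 f=9]
step 3: expand (2,3) (f=9, h=7) → closed; open now [(0,3) g=2 f=11, (0,4) g=3 f=11, (1,1) g=1 f=11, (2,2) g=1 f=9, (3,3) g=3 f=9]

order=[(1,4) → (1,5) → (2,3)]; open=[(0,3) g=2 f=11, (0,4) g=3 f=11, (1,1) g=1 f=11, (2,2) g=1 f=9, (3,3) g=3 f=9]; closed=[(1,2), (1,3), (1,4), (1,5), (2,3)]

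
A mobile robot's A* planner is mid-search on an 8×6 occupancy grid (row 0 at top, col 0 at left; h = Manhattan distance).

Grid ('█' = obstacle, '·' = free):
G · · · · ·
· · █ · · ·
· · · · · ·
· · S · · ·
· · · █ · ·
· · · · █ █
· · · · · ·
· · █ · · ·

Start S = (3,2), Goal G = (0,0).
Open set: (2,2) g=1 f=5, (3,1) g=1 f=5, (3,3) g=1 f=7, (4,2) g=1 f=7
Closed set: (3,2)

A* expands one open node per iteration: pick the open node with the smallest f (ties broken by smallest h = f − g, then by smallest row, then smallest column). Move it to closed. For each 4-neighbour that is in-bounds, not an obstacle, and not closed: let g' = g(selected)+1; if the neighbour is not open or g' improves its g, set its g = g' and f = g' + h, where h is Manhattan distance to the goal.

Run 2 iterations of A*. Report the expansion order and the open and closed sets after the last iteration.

order=[(2,2) → (2,1)]; open=[(1,1) g=3 f=5, (2,0) g=3 f=5, (2,3) g=2 f=7, (3,1) g=1 f=5, (3,3) g=1 f=7, (4,2) g=1 f=7]; closed=[(2,1), (2,2), (3,2)]

step 1: expand (2,2) (f=5, h=4) → closed; open now [(2,1) g=2 f=5, (2,3) g=2 f=7, (3,1) g=1 f=5, (3,3) g=1 f=7, (4,2) g=1 f=7]
step 2: expand (2,1) (f=5, h=3) → closed; open now [(1,1) g=3 f=5, (2,0) g=3 f=5, (2,3) g=2 f=7, (3,1) g=1 f=5, (3,3) g=1 f=7, (4,2) g=1 f=7]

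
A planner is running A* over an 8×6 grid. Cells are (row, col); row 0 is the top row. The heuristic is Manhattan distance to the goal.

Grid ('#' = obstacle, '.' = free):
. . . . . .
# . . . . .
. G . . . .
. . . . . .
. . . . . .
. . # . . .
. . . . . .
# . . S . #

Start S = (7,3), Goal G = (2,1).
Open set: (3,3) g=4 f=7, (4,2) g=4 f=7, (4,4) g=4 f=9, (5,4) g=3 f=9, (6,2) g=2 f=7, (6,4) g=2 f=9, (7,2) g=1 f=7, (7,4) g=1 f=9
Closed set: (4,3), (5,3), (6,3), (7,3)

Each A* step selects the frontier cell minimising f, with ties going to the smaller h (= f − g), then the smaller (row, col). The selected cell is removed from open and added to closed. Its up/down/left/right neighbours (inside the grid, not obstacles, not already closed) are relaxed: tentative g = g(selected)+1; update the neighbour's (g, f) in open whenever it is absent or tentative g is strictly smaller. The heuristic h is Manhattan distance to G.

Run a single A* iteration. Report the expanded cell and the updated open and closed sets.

step 1: expand (3,3) (f=7, h=3) → closed; open now [(2,3) g=5 f=7, (3,2) g=5 f=7, (3,4) g=5 f=9, (4,2) g=4 f=7, (4,4) g=4 f=9, (5,4) g=3 f=9, (6,2) g=2 f=7, (6,4) g=2 f=9, (7,2) g=1 f=7, (7,4) g=1 f=9]

expanded=(3,3); open=[(2,3) g=5 f=7, (3,2) g=5 f=7, (3,4) g=5 f=9, (4,2) g=4 f=7, (4,4) g=4 f=9, (5,4) g=3 f=9, (6,2) g=2 f=7, (6,4) g=2 f=9, (7,2) g=1 f=7, (7,4) g=1 f=9]; closed=[(3,3), (4,3), (5,3), (6,3), (7,3)]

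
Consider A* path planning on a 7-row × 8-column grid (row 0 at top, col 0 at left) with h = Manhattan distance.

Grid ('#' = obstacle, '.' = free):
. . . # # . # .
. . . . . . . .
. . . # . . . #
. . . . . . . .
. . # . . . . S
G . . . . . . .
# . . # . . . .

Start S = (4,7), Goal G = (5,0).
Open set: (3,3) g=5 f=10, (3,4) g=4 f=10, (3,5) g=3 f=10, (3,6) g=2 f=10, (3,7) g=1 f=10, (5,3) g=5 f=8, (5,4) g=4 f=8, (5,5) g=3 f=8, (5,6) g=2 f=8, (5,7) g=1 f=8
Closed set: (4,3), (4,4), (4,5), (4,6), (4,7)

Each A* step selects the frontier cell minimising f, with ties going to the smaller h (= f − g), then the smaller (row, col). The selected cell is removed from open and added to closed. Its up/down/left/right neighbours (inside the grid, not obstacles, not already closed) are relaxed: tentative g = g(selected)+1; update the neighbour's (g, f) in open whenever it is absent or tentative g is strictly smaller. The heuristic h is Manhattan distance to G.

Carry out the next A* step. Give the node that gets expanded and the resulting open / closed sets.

step 1: expand (5,3) (f=8, h=3) → closed; open now [(3,3) g=5 f=10, (3,4) g=4 f=10, (3,5) g=3 f=10, (3,6) g=2 f=10, (3,7) g=1 f=10, (5,2) g=6 f=8, (5,4) g=4 f=8, (5,5) g=3 f=8, (5,6) g=2 f=8, (5,7) g=1 f=8]

expanded=(5,3); open=[(3,3) g=5 f=10, (3,4) g=4 f=10, (3,5) g=3 f=10, (3,6) g=2 f=10, (3,7) g=1 f=10, (5,2) g=6 f=8, (5,4) g=4 f=8, (5,5) g=3 f=8, (5,6) g=2 f=8, (5,7) g=1 f=8]; closed=[(4,3), (4,4), (4,5), (4,6), (4,7), (5,3)]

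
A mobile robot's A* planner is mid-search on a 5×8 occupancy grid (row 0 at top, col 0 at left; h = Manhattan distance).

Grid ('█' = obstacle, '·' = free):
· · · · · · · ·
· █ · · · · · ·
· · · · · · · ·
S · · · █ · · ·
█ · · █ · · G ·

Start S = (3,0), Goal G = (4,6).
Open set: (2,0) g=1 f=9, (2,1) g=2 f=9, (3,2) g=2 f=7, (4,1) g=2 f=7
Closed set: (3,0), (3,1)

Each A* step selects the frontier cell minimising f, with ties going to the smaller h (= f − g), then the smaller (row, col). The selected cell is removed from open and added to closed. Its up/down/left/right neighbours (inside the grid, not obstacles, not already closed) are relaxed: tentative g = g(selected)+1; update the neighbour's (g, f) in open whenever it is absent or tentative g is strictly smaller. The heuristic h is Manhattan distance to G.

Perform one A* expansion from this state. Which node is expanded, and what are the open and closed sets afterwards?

step 1: expand (3,2) (f=7, h=5) → closed; open now [(2,0) g=1 f=9, (2,1) g=2 f=9, (2,2) g=3 f=9, (3,3) g=3 f=7, (4,1) g=2 f=7, (4,2) g=3 f=7]

expanded=(3,2); open=[(2,0) g=1 f=9, (2,1) g=2 f=9, (2,2) g=3 f=9, (3,3) g=3 f=7, (4,1) g=2 f=7, (4,2) g=3 f=7]; closed=[(3,0), (3,1), (3,2)]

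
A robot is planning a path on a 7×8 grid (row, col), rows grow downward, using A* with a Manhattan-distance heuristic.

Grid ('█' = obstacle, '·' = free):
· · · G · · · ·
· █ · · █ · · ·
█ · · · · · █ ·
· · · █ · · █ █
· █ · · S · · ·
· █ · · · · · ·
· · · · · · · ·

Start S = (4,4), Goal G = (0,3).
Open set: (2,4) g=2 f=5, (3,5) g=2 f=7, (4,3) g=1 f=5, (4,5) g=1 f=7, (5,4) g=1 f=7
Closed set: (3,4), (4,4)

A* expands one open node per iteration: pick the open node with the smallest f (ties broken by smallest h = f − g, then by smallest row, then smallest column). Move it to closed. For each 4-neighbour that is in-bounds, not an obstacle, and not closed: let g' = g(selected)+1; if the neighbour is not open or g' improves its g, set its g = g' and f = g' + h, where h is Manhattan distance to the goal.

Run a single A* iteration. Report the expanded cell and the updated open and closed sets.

expanded=(2,4); open=[(2,3) g=3 f=5, (2,5) g=3 f=7, (3,5) g=2 f=7, (4,3) g=1 f=5, (4,5) g=1 f=7, (5,4) g=1 f=7]; closed=[(2,4), (3,4), (4,4)]

step 1: expand (2,4) (f=5, h=3) → closed; open now [(2,3) g=3 f=5, (2,5) g=3 f=7, (3,5) g=2 f=7, (4,3) g=1 f=5, (4,5) g=1 f=7, (5,4) g=1 f=7]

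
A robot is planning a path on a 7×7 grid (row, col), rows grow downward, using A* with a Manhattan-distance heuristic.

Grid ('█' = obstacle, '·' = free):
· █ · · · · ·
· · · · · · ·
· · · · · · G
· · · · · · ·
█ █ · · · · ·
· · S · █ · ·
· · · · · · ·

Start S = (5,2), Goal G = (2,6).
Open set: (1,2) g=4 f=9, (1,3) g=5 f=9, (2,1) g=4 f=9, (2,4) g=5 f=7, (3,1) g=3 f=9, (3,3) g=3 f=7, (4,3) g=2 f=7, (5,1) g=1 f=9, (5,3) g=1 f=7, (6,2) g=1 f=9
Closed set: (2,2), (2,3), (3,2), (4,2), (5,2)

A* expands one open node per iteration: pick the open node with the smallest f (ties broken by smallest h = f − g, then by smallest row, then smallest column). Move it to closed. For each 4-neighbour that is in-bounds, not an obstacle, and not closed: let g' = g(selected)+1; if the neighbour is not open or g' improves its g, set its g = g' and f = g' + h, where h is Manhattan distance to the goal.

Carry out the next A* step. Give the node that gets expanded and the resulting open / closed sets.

step 1: expand (2,4) (f=7, h=2) → closed; open now [(1,2) g=4 f=9, (1,3) g=5 f=9, (1,4) g=6 f=9, (2,1) g=4 f=9, (2,5) g=6 f=7, (3,1) g=3 f=9, (3,3) g=3 f=7, (3,4) g=6 f=9, (4,3) g=2 f=7, (5,1) g=1 f=9, (5,3) g=1 f=7, (6,2) g=1 f=9]

expanded=(2,4); open=[(1,2) g=4 f=9, (1,3) g=5 f=9, (1,4) g=6 f=9, (2,1) g=4 f=9, (2,5) g=6 f=7, (3,1) g=3 f=9, (3,3) g=3 f=7, (3,4) g=6 f=9, (4,3) g=2 f=7, (5,1) g=1 f=9, (5,3) g=1 f=7, (6,2) g=1 f=9]; closed=[(2,2), (2,3), (2,4), (3,2), (4,2), (5,2)]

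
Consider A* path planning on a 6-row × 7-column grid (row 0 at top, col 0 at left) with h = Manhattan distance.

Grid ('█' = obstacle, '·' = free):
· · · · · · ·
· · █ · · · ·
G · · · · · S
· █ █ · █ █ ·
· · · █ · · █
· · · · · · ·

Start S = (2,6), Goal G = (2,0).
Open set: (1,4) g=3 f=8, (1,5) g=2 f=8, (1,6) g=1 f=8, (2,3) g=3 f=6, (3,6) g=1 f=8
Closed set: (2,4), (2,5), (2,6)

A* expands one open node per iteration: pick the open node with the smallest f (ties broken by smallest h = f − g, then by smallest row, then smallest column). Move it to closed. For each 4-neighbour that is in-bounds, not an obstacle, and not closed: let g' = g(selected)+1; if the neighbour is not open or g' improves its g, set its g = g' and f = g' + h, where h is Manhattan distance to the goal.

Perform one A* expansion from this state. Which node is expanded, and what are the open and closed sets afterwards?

expanded=(2,3); open=[(1,3) g=4 f=8, (1,4) g=3 f=8, (1,5) g=2 f=8, (1,6) g=1 f=8, (2,2) g=4 f=6, (3,3) g=4 f=8, (3,6) g=1 f=8]; closed=[(2,3), (2,4), (2,5), (2,6)]

step 1: expand (2,3) (f=6, h=3) → closed; open now [(1,3) g=4 f=8, (1,4) g=3 f=8, (1,5) g=2 f=8, (1,6) g=1 f=8, (2,2) g=4 f=6, (3,3) g=4 f=8, (3,6) g=1 f=8]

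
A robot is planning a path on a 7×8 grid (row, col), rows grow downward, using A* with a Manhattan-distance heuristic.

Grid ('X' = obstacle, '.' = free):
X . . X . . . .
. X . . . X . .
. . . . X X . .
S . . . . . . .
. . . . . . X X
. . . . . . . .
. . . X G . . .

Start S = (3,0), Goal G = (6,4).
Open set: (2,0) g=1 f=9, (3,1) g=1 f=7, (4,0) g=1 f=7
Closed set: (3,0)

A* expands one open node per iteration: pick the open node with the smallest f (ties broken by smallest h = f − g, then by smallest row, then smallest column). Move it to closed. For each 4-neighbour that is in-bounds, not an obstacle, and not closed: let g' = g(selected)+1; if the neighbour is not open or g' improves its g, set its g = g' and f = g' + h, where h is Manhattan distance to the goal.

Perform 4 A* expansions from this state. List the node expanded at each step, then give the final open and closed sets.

order=[(3,1) → (3,2) → (3,3) → (3,4)]; open=[(2,0) g=1 f=9, (2,1) g=2 f=9, (2,2) g=3 f=9, (2,3) g=4 f=9, (3,5) g=5 f=9, (4,0) g=1 f=7, (4,1) g=2 f=7, (4,2) g=3 f=7, (4,3) g=4 f=7, (4,4) g=5 f=7]; closed=[(3,0), (3,1), (3,2), (3,3), (3,4)]

step 1: expand (3,1) (f=7, h=6) → closed; open now [(2,0) g=1 f=9, (2,1) g=2 f=9, (3,2) g=2 f=7, (4,0) g=1 f=7, (4,1) g=2 f=7]
step 2: expand (3,2) (f=7, h=5) → closed; open now [(2,0) g=1 f=9, (2,1) g=2 f=9, (2,2) g=3 f=9, (3,3) g=3 f=7, (4,0) g=1 f=7, (4,1) g=2 f=7, (4,2) g=3 f=7]
step 3: expand (3,3) (f=7, h=4) → closed; open now [(2,0) g=1 f=9, (2,1) g=2 f=9, (2,2) g=3 f=9, (2,3) g=4 f=9, (3,4) g=4 f=7, (4,0) g=1 f=7, (4,1) g=2 f=7, (4,2) g=3 f=7, (4,3) g=4 f=7]
step 4: expand (3,4) (f=7, h=3) → closed; open now [(2,0) g=1 f=9, (2,1) g=2 f=9, (2,2) g=3 f=9, (2,3) g=4 f=9, (3,5) g=5 f=9, (4,0) g=1 f=7, (4,1) g=2 f=7, (4,2) g=3 f=7, (4,3) g=4 f=7, (4,4) g=5 f=7]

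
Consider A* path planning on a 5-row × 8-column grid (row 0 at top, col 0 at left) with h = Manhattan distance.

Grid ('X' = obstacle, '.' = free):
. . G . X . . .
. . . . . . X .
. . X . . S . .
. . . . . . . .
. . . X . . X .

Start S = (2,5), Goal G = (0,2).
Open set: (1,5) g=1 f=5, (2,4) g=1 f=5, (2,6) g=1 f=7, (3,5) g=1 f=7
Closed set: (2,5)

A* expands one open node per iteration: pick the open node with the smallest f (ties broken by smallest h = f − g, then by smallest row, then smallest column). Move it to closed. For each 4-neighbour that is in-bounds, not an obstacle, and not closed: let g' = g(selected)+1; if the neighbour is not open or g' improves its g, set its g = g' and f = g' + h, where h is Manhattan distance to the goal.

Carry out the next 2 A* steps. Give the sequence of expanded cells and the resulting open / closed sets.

order=[(1,5) → (0,5)]; open=[(0,6) g=3 f=7, (1,4) g=2 f=5, (2,4) g=1 f=5, (2,6) g=1 f=7, (3,5) g=1 f=7]; closed=[(0,5), (1,5), (2,5)]

step 1: expand (1,5) (f=5, h=4) → closed; open now [(0,5) g=2 f=5, (1,4) g=2 f=5, (2,4) g=1 f=5, (2,6) g=1 f=7, (3,5) g=1 f=7]
step 2: expand (0,5) (f=5, h=3) → closed; open now [(0,6) g=3 f=7, (1,4) g=2 f=5, (2,4) g=1 f=5, (2,6) g=1 f=7, (3,5) g=1 f=7]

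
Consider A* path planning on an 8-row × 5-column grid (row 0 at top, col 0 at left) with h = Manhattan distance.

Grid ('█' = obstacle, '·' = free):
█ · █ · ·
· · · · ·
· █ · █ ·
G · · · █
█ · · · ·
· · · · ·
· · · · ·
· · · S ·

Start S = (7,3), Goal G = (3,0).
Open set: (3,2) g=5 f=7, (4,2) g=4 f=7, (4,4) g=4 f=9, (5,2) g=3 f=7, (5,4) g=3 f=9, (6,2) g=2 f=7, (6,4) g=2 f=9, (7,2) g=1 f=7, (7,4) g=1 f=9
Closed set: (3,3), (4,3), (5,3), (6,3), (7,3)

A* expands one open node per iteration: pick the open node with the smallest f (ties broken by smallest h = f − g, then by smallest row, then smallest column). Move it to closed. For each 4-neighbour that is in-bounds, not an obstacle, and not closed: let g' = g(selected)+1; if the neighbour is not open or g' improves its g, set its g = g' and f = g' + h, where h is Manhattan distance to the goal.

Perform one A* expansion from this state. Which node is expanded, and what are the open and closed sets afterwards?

expanded=(3,2); open=[(2,2) g=6 f=9, (3,1) g=6 f=7, (4,2) g=4 f=7, (4,4) g=4 f=9, (5,2) g=3 f=7, (5,4) g=3 f=9, (6,2) g=2 f=7, (6,4) g=2 f=9, (7,2) g=1 f=7, (7,4) g=1 f=9]; closed=[(3,2), (3,3), (4,3), (5,3), (6,3), (7,3)]

step 1: expand (3,2) (f=7, h=2) → closed; open now [(2,2) g=6 f=9, (3,1) g=6 f=7, (4,2) g=4 f=7, (4,4) g=4 f=9, (5,2) g=3 f=7, (5,4) g=3 f=9, (6,2) g=2 f=7, (6,4) g=2 f=9, (7,2) g=1 f=7, (7,4) g=1 f=9]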